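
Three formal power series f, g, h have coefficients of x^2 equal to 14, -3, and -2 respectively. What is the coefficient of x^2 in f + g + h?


Series addition is componentwise:
14 + -3 + -2
= 9

9


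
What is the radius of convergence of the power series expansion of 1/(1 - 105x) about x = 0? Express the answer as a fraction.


Expanding 1/(1 - 105x) = sum_{k>=0} 105^k x^k, the series converges when |105x| < 1, i.e., |x| < 1/105.
So the radius of convergence is 1/105 = 1/105.

1/105


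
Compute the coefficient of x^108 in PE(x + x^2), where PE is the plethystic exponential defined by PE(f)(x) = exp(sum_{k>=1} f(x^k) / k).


With f(x) = x + x^2, the exponent is sum_{k>=1} (x^k + x^(2k)) / k = -ln(1 - x) - ln(1 - x^2). Exponentiating:
PE(x + x^2) = 1 / ((1 - x)(1 - x^2)).
This is the generating function for partitions of n into parts of size 1 or 2. The number of 2's can be any j in 0..54, and the rest are 1's, so
[x^108] = floor(108/2) + 1 = 55.

55


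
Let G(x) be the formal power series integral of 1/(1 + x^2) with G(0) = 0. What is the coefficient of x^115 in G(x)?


1/(1 + x^2) = sum_{j>=0} (-1)^j x^(2j). Integrating termwise with G(0) = 0:
G(x) = sum_{j>=0} (-1)^j x^(2j+1) / (2j+1) = arctan(x).
Only odd powers are nonzero. For x^115 write 115 = 2*57 + 1, giving
(-1)^57 / 115 = -1/115 = -1/115.

-1/115


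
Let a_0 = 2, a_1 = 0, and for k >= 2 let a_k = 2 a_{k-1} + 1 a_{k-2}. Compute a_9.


Iterating the recurrence forward:
a_0 = 2
a_1 = 0
a_2 = 2*0 + 1*2 = 2
a_3 = 2*2 + 1*0 = 4
a_4 = 2*4 + 1*2 = 10
a_5 = 2*10 + 1*4 = 24
a_6 = 2*24 + 1*10 = 58
a_7 = 2*58 + 1*24 = 140
a_8 = 2*140 + 1*58 = 338
a_9 = 2*338 + 1*140 = 816
So a_9 = 816.

816


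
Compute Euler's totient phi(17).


phi(n) counts integers in [1, n] coprime to n. Using the multiplicative formula phi(n) = n * prod_{p | n} (1 - 1/p):
17 = 17, so
phi(17) = 17 * (1 - 1/17) = 16.

16


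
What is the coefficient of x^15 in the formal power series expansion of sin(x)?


The Maclaurin series is sin(t) = sum_{k>=0} (-1)^k t^(2k+1) / (2k+1)!, so substituting t = x, only odd powers of x are nonzero, with coefficient of x^(2k+1) equal to (-1)^k / (2k+1)!.
Write 15 = 2*7 + 1, giving the coefficient (-1)^7 / 15! = -1/1307674368000 = -1/1307674368000.

-1/1307674368000


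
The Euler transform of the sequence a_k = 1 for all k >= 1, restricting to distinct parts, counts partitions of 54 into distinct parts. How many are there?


Partitions of 54 into distinct parts can be computed via generating function.
Product (1+x)(1+x^2)(1+x^3)...
The coefficient of x^54 = 5718

5718


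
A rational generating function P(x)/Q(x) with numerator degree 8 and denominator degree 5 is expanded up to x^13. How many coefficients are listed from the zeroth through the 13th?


Expanding up to x^13 gives the coefficients for x^0, x^1, ..., x^13.
That is 13 + 1 = 14 coefficients in total.

14


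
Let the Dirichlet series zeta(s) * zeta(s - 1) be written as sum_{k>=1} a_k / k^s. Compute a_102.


Convolution gives a_k = sum_{d | k} d * 1 = sum_{d | k} d = sigma(k), the sum of positive divisors of k.
For k = 102, the divisors are 1, 2, 3, 6, 17, 34, 51, 102, so
sigma(102) = 1 + 2 + 3 + 6 + 17 + 34 + 51 + 102 = 216.

216


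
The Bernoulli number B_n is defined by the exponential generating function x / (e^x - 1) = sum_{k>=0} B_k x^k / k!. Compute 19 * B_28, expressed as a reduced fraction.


Bernoulli numbers can also be computed recursively via B_0 = 1 and sum_{j=0}^{m} C(m+1, j) B_j = 0 for m >= 1. Odd-index Bernoulli numbers vanish for k >= 3.
Computing B_28 = -23749461029/870, so 19 * B_28 = 19 * -23749461029/870 = -451239759551/870.

-451239759551/870


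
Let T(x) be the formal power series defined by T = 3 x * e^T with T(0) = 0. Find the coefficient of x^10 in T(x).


Apply the Lagrange inversion formula: if T = 3 x * phi(T) with phi(t) = e^t, then
[x^n] T = 3^n * (1/n) [t^(n-1)] phi(t)^n = 3^n * (1/n) [t^(n-1)] e^(n t) = 3^n * (1/n) * n^(n-1) / (n-1)! = 3^n * n^(n-1) / n!.
When c = 1 this is the Cayley count of rooted labeled trees on n vertices, divided by n!.
For n = 10: 3^10 * 10^9 / 10! = 59049 * 1000000000/3628800 = 113906250/7.

113906250/7


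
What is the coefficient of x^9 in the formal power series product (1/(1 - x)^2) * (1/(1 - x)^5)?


Combine the factors: (1/(1 - x)^2) * (1/(1 - x)^5) = 1/(1 - x)^7.
Then use 1/(1 - x)^r = sum_{k>=0} C(k + r - 1, r - 1) x^k with r = 7 and k = 9:
C(15, 6) = 5005.

5005


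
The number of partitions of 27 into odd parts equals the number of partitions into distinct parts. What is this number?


Computing partitions of 27 into odd parts (1, 3, 5, ...):
Using the generating function prod_{k>=0} 1/(1-x^(2k+1)),
the count is 192

192


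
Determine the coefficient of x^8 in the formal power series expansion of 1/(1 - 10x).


The geometric series identity gives 1/(1 - c x) = sum_{k>=0} c^k x^k, so the coefficient of x^k is c^k.
Here c = 10 and k = 8.
Computing: 10^8 = 100000000

100000000


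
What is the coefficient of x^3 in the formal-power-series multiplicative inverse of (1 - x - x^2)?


Let the inverse be f(x) = sum_{k>=0} a_k x^k. From f(x) * (1 - x - x^2) = 1 and matching coefficients:
 x^0: a_0 = 1.
 x^1: a_1 - a_0 = 0, so a_1 = 1.
 x^k (k >= 2): a_k - a_{k-1} - a_{k-2} = 0, i.e. a_k = a_{k-1} + a_{k-2}.
This is the Fibonacci-type recurrence shifted so that a_0 = a_1 = 1.
Iterating: a_0=1, a_1=1, a_2=2, a_3=3
a_3 = 3.

3


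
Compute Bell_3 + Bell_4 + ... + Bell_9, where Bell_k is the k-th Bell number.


Recall Bell_k counts set partitions of a k-set (with Bell_0 = 1 by convention).
Bell_3 through Bell_9: 5, 15, 52, 203, 877, 4140, 21147
Sum = 5 + 15 + 52 + 203 + 877 + 4140 + 21147 = 26439.

26439


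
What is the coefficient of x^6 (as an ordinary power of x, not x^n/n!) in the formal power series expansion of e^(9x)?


The exponential series is e^y = sum_{k>=0} y^k / k!. Substituting y = 9x gives
e^(9x) = sum_{k>=0} 9^k x^k / k!.
So the coefficient of x^n is a^n/n! with a = 9, n = 6:
9^6 / 6! = 531441/720 = 59049/80

59049/80


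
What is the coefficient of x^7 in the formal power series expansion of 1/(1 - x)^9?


The negative binomial / multiset identity is
1/(1 - x)^r = sum_{k>=0} C(k + r - 1, r - 1) x^k.
Here r = 9 and k = 7, so the coefficient is
C(7 + 8, 8) = C(15, 8)
= 6435

6435


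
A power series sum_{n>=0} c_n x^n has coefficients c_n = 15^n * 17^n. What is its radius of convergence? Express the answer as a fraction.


By the root test (Cauchy-Hadamard), the radius is R = 1 / limsup_n |c_n|^(1/n).
Here |c_n|^(1/n) = (15^n * 17^n)^(1/n) = 15 * 17 = 255 for all n.
So R = 1/255 = 1/255.

1/255


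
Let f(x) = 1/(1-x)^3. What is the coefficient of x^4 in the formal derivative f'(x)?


Differentiate: d/dx [ 1/(1-x)^r ] = r / (1-x)^(r+1).
Here r = 3, so f'(x) = 3 / (1-x)^4.
The expansion of 1/(1-x)^(r+1) has coefficient of x^n equal to C(n+r, r).
So the coefficient of x^4 in f'(x) is
3 * C(7, 3) = 3 * 35 = 105

105


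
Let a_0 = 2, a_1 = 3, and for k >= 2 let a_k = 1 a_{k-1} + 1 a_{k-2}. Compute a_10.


Iterating the recurrence forward:
a_0 = 2
a_1 = 3
a_2 = 1*3 + 1*2 = 5
a_3 = 1*5 + 1*3 = 8
a_4 = 1*8 + 1*5 = 13
a_5 = 1*13 + 1*8 = 21
a_6 = 1*21 + 1*13 = 34
a_7 = 1*34 + 1*21 = 55
a_8 = 1*55 + 1*34 = 89
a_9 = 1*89 + 1*55 = 144
a_10 = 1*144 + 1*89 = 233
So a_10 = 233.

233


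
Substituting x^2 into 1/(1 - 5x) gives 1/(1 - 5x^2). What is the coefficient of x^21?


Since 1/(1 - 5x^2) only has even powers of x,
the coefficient of x^21 (odd) is 0.

0


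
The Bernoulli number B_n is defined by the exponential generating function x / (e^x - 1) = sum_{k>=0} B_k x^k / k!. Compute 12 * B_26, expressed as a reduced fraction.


Bernoulli numbers can also be computed recursively via B_0 = 1 and sum_{j=0}^{m} C(m+1, j) B_j = 0 for m >= 1. Odd-index Bernoulli numbers vanish for k >= 3.
Computing B_26 = 8553103/6, so 12 * B_26 = 12 * 8553103/6 = 17106206.

17106206


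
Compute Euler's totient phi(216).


phi(n) counts integers in [1, n] coprime to n. Using the multiplicative formula phi(n) = n * prod_{p | n} (1 - 1/p):
216 = 2^3 * 3^3, so
phi(216) = 216 * (1 - 1/2) * (1 - 1/3) = 72.

72


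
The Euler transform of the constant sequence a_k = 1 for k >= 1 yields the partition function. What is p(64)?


The Euler transform converts the sequence a_k = 1 into the number of integer partitions.
Using the recurrence or dynamic programming:
p(64) = 1741630

1741630


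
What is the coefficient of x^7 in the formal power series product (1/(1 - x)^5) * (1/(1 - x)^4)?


Combine the factors: (1/(1 - x)^5) * (1/(1 - x)^4) = 1/(1 - x)^9.
Then use 1/(1 - x)^r = sum_{k>=0} C(k + r - 1, r - 1) x^k with r = 9 and k = 7:
C(15, 8) = 6435.

6435


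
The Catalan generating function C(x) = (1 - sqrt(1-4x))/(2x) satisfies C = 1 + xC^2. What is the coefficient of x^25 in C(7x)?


Substituting x -> 7x scales the n-th coefficient by 7^n, so [x^25] C(7x) = 7^25 * C_25.
C_25 = C(2*25, 25)/(26) = 126410606437752/26 = 4861946401452.
So 7^25 * 4861946401452 = 1341068619663964900807 * 4861946401452 = 6520203749475414994957027780771764.

6520203749475414994957027780771764


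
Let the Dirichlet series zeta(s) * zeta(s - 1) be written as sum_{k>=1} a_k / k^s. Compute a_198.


Convolution gives a_k = sum_{d | k} d * 1 = sum_{d | k} d = sigma(k), the sum of positive divisors of k.
For k = 198, the divisors are 1, 2, 3, 6, 9, 11, 18, 22, 33, 66, 99, 198, so
sigma(198) = 1 + 2 + 3 + 6 + 9 + 11 + 18 + 22 + 33 + 66 + 99 + 198 = 468.

468


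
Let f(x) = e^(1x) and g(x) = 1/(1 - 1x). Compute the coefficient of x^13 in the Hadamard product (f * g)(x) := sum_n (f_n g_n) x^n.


Expanding: f_k = 1^k/k! (from e^(1x)) and g_k = 1^k (from 1/(1 - 1x)). So the Hadamard coefficient (f * g)_k = 1^k 1^k / k! = (1)^k / k!.
For k = 13: 1^13/13! = 1/6227020800 = 1/6227020800.

1/6227020800


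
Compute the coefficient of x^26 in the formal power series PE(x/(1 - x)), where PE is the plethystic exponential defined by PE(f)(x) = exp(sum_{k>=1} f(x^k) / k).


For f(x) = x/(1 - x) we have
sum_{k>=1} f(x^k) / k = sum_{k>=1} (1/k) * x^k / (1 - x^k) = sum_{k, m >= 1} x^(k m) / k,
which after exponentiating simplifies to
PE(x/(1 - x)) = prod_{k>=1} 1 / (1 - x^k).
This is the generating function for the partition function p(n), so the coefficient of x^26 is p(26).
Computing p(26) by dynamic programming over parts 1, 2, ..., 26: p(26) = 2436.

2436


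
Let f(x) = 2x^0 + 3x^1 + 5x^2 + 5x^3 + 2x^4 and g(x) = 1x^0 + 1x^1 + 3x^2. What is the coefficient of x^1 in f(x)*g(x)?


Cauchy product at x^1:
2*1 + 3*1
= 5

5


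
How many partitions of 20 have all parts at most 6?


Using the generating function (1-x)^(-1)(1-x^2)^(-1)...(1-x^6)^(-1),
the coefficient of x^20 counts these restricted partitions.
Result = 282

282


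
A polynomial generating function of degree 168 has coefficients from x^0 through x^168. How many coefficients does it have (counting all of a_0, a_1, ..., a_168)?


A polynomial of degree 168 takes the form a_0 + a_1 x + ... + a_168 x^168.
The number of coefficients is 168 + 1 = 169.

169


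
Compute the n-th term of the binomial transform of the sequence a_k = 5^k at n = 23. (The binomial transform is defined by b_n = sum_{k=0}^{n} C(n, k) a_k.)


With a_k = 5^k, b_n = sum_{k=0}^{n} C(n, k) 5^k = (1 + 5)^n by the binomial theorem.
For n = 23: (1 + 5)^23 = 6^23 = 789730223053602816.

789730223053602816


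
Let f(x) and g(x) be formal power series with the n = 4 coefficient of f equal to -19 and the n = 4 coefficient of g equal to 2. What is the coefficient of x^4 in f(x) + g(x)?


Addition of formal power series is termwise.
The coefficient of x^4 in f + g = -19 + 2
= -17

-17


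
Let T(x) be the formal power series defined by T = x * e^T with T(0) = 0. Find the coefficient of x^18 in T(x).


Apply the Lagrange inversion formula: if T = x * phi(T) with phi(t) = e^t, then
[x^n] T = (1/n) [t^(n-1)] phi(t)^n = (1/n) [t^(n-1)] e^(n t) = (1/n) * n^(n-1) / (n-1)! = n^(n-1) / n!.
When c = 1 this is the Cayley count of rooted labeled trees on n vertices, divided by n!.
For n = 18: 18^17 / 18! = 2185911559738696531968/6402373705728000 = 5083731656658/14889875.

5083731656658/14889875


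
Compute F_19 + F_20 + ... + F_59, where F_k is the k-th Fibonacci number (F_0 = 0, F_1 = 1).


Use the identity sum_{k=0}^{N} F_k = F_{N+2} - 1 (which follows from F_{k+2} - F_{k+1} = F_k). Then
sum_{k=19}^{59} F_k = (F_{61} - 1) - (F_{20} - 1) = F_{61} - F_{20}.
Computing: F_{61} = 2504730781961, F_{20} = 6765, so
Sum = 2504730781961 - 6765 = 2504730775196.

2504730775196


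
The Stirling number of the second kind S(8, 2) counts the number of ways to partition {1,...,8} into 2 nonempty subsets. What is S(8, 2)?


Using the explicit formula S(n,k) = (1/k!) sum_{j=0}^{k} (-1)^(k-j) C(k,j) j^n:
S(8, 2) = 127
Equivalently, S(n,k) is n! times the coefficient of x^n in the EGF (e^x - 1)^k / k!.

127


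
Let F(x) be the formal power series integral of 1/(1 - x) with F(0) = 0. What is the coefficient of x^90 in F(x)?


1/(1 - x) = sum_{k>=0} x^k. Integrating termwise and using F(0) = 0 gives
F(x) = sum_{k>=0} x^(k+1) / (k+1) = sum_{m>=1} x^m / m = -ln(1 - x).
So the coefficient of x^90 is 1/90 = 1/90.

1/90


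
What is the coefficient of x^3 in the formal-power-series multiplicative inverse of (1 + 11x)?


The inverse is 1/(1 + 11x). Apply the geometric identity 1/(1 - y) = sum_{k>=0} y^k with y = -11x:
1/(1 + 11x) = sum_{k>=0} (-11)^k x^k.
So the coefficient of x^3 is (-11)^3 = -1331.

-1331


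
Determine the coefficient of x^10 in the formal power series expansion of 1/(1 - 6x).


The geometric series identity gives 1/(1 - c x) = sum_{k>=0} c^k x^k, so the coefficient of x^k is c^k.
Here c = 6 and k = 10.
Computing: 6^10 = 60466176

60466176


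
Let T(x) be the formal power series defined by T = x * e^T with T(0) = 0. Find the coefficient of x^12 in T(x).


Apply the Lagrange inversion formula: if T = x * phi(T) with phi(t) = e^t, then
[x^n] T = (1/n) [t^(n-1)] phi(t)^n = (1/n) [t^(n-1)] e^(n t) = (1/n) * n^(n-1) / (n-1)! = n^(n-1) / n!.
When c = 1 this is the Cayley count of rooted labeled trees on n vertices, divided by n!.
For n = 12: 12^11 / 12! = 743008370688/479001600 = 2985984/1925.

2985984/1925


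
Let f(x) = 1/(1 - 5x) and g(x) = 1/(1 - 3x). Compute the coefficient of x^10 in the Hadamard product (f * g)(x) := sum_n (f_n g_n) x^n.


f has coefficients f_k = 5^k and g has coefficients g_k = 3^k, so the Hadamard product has coefficient (f*g)_k = 5^k * 3^k = 15^k.
For k = 10: 15^10 = 576650390625.

576650390625


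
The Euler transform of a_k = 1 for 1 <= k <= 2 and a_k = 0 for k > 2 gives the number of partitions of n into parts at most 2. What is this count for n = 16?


Partitions of 16 into parts at most 2:
Using generating function (1-x)^(-1)(1-x^2)^(-1),
the coefficient of x^16 = 9

9


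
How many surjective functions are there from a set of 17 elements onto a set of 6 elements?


By inclusion-exclusion on which target elements are missed, the number of surjections from an n-set onto a k-set is
surj(n, k) = sum_{j=0}^{k} (-1)^j C(k, j) (k - j)^n.
Equivalently surj(n, k) = k! * S(n, k), where S(n, k) is the Stirling number of the second kind.
For n = 17, k = 6:
S(17, 6) = 17505749898, so
surj = 6! * 17505749898 = 720 * 17505749898 = 12604139926560.

12604139926560


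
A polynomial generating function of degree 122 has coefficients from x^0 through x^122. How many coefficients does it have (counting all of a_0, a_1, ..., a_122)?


A polynomial of degree 122 takes the form a_0 + a_1 x + ... + a_122 x^122.
The number of coefficients is 122 + 1 = 123.

123


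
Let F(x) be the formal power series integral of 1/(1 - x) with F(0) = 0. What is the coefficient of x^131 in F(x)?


1/(1 - x) = sum_{k>=0} x^k. Integrating termwise and using F(0) = 0 gives
F(x) = sum_{k>=0} x^(k+1) / (k+1) = sum_{m>=1} x^m / m = -ln(1 - x).
So the coefficient of x^131 is 1/131 = 1/131.

1/131


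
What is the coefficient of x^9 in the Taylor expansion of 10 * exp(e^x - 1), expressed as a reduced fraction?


exp(e^x - 1) = sum_{k>=0} Bell_k x^k / k!, where Bell_k is the k-th Bell number.
So the coefficient of x^9 is 10 * Bell_9 / 9!.
Computing: Bell_9 = 21147 and 9! = 362880, giving
10 * 21147/362880 = 1007/1728.

1007/1728


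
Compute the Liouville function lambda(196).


The Liouville function is lambda(k) = (-1)^Omega(k), where Omega(k) counts the prime factors of k with multiplicity.
Factoring: 196 = 2 * 2 * 7 * 7, so Omega(196) = 4.
lambda(196) = (-1)^4 = 1.

1


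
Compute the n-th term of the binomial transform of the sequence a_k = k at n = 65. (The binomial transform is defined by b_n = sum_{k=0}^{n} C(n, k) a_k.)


With a_k = k, b_n = sum_{k=0}^{n} C(n, k) k. Using k * C(n, k) = n * C(n-1, k-1) gives b_n = n * sum_{k>=1} C(n-1, k-1) = n * 2^(n-1).
For n = 65: 65 * 2^64 = 65 * 18446744073709551616 = 1199038364791120855040.

1199038364791120855040


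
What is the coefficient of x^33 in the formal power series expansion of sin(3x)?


The Maclaurin series is sin(t) = sum_{k>=0} (-1)^k t^(2k+1) / (2k+1)!, so substituting t = 3x, only odd powers of x are nonzero, with coefficient of x^(2k+1) equal to (-1)^k 3^(2k+1) / (2k+1)!.
Write 33 = 2*16 + 1, giving the coefficient (-1)^16 * 3^33 / 33! = 5559060566555523/8683317618811886495518194401280000000 = 387420489/605155334745140274135040000000.

387420489/605155334745140274135040000000


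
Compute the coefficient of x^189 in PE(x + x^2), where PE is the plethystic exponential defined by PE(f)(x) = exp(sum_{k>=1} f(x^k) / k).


With f(x) = x + x^2, the exponent is sum_{k>=1} (x^k + x^(2k)) / k = -ln(1 - x) - ln(1 - x^2). Exponentiating:
PE(x + x^2) = 1 / ((1 - x)(1 - x^2)).
This is the generating function for partitions of n into parts of size 1 or 2. The number of 2's can be any j in 0..94, and the rest are 1's, so
[x^189] = floor(189/2) + 1 = 95.

95


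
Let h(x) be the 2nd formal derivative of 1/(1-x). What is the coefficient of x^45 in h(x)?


Differentiating 2 times: d^2/dx^2 [1/(1-x)] = 2!/(1-x)^3.
The expansion 1/(1-x)^3 = sum_{k>=0} C(k+2, 2) x^k, so the coefficient of x^n in 2!/(1-x)^3 is 2! * C(n+2, 2).
For n = 45: 2 * C(47, 2) = 2 * 1081 = 2162

2162


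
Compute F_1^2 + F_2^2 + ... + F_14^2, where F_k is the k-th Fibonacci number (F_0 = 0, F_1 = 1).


There is a standard identity sum_{k=0}^{N} F_k^2 = F_N * F_{N+1} (proved inductively from the telescoping relation F_k^2 = F_k F_{k+1} - F_{k-1} F_k). Then
sum_{k=1}^{14} F_k^2 = F_14 F_15 - F_0 F_1.
Computing: F_14 = 377, F_15 = 610, F_0 = 0, F_1 = 1.
Sum = 377 * 610 - 0 * 1 = 229970.

229970


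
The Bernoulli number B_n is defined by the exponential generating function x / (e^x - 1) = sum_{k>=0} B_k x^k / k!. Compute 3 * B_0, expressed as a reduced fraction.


Bernoulli numbers can also be computed recursively via B_0 = 1 and sum_{j=0}^{m} C(m+1, j) B_j = 0 for m >= 1. Odd-index Bernoulli numbers vanish for k >= 3.
Computing B_0 = 1, so 3 * B_0 = 3 * 1 = 3.

3


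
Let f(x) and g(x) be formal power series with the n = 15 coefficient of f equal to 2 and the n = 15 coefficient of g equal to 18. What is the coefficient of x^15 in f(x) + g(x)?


Addition of formal power series is termwise.
The coefficient of x^15 in f + g = 2 + 18
= 20

20


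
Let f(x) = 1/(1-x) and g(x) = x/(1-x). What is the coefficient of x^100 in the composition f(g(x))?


First simplify the composition: f(g(x)) = 1/(1 - x/(1-x)) = (1-x)/((1-x) - x) = (1-x)/(1-2x).
Now extract the coefficient. Write (1-x)/(1-2x) = 1/(1-2x) - x/(1-2x).
The coefficient of x^n in 1/(1-2x) is 2^n, and in x/(1-2x) is 2^(n-1) (for n >= 1).
So the coefficient of x^100 is 2^100 - 2^99 = 1267650600228229401496703205376 - 633825300114114700748351602688 = 633825300114114700748351602688.

633825300114114700748351602688


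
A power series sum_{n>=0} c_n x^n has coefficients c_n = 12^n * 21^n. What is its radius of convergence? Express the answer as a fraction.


By the root test (Cauchy-Hadamard), the radius is R = 1 / limsup_n |c_n|^(1/n).
Here |c_n|^(1/n) = (12^n * 21^n)^(1/n) = 12 * 21 = 252 for all n.
So R = 1/252 = 1/252.

1/252


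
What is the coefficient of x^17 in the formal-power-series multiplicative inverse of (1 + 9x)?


The inverse is 1/(1 + 9x). Apply the geometric identity 1/(1 - y) = sum_{k>=0} y^k with y = -9x:
1/(1 + 9x) = sum_{k>=0} (-9)^k x^k.
So the coefficient of x^17 is (-9)^17 = -16677181699666569.

-16677181699666569


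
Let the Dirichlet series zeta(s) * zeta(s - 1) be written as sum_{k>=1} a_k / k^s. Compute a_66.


Convolution gives a_k = sum_{d | k} d * 1 = sum_{d | k} d = sigma(k), the sum of positive divisors of k.
For k = 66, the divisors are 1, 2, 3, 6, 11, 22, 33, 66, so
sigma(66) = 1 + 2 + 3 + 6 + 11 + 22 + 33 + 66 = 144.

144


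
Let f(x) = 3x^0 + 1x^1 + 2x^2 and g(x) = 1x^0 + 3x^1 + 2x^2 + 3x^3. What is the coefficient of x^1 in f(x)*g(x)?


Cauchy product at x^1:
3*3 + 1*1
= 10

10


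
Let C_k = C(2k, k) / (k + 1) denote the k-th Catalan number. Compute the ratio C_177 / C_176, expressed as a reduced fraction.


Using C_k = (2k)! / (k! (k+1)!), the ratio C_{k+1}/C_k simplifies to
C_{k+1}/C_k = [(2k+2)! / ((k+1)! (k+2)!)] * [k! (k+1)! / (2k)!]
 = (2k+2)(2k+1) / ((k+1)(k+2)) = 2(2k+1) / (k+2).
For k = 176: 2(2*176 + 1) / (176 + 2) = 706/178 = 353/89.

353/89


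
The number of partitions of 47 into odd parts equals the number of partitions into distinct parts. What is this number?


Computing partitions of 47 into odd parts (1, 3, 5, ...):
Using the generating function prod_{k>=0} 1/(1-x^(2k+1)),
the count is 2590

2590


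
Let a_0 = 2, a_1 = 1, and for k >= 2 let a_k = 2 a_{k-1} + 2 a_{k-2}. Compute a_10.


Iterating the recurrence forward:
a_0 = 2
a_1 = 1
a_2 = 2*1 + 2*2 = 6
a_3 = 2*6 + 2*1 = 14
a_4 = 2*14 + 2*6 = 40
a_5 = 2*40 + 2*14 = 108
a_6 = 2*108 + 2*40 = 296
a_7 = 2*296 + 2*108 = 808
a_8 = 2*808 + 2*296 = 2208
a_9 = 2*2208 + 2*808 = 6032
a_10 = 2*6032 + 2*2208 = 16480
So a_10 = 16480.

16480


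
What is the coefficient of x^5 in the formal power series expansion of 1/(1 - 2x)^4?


The general identity 1/(1 - c x)^r = sum_{k>=0} c^k C(k + r - 1, r - 1) x^k follows by substituting y = c x into 1/(1 - y)^r = sum_{k>=0} C(k + r - 1, r - 1) y^k.
For c = 2, r = 4, k = 5:
2^5 * C(8, 3) = 32 * 56 = 1792.

1792


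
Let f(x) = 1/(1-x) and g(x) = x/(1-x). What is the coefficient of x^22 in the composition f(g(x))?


First simplify the composition: f(g(x)) = 1/(1 - x/(1-x)) = (1-x)/((1-x) - x) = (1-x)/(1-2x).
Now extract the coefficient. Write (1-x)/(1-2x) = 1/(1-2x) - x/(1-2x).
The coefficient of x^n in 1/(1-2x) is 2^n, and in x/(1-2x) is 2^(n-1) (for n >= 1).
So the coefficient of x^22 is 2^22 - 2^21 = 4194304 - 2097152 = 2097152.

2097152


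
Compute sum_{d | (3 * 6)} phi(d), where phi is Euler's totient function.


First, 3 * 6 = 18. One classical identity is sum_{d | n} phi(d) = n (each k in [1, n] has a unique gcd with n, and among the k's with gcd(k, n) = n/d there are phi(d) of them). So the sum equals 18. We also verify directly:
Divisors of 18: 1, 2, 3, 6, 9, 18.
phi values: 1, 1, 2, 2, 6, 6.
Sum = 18.

18


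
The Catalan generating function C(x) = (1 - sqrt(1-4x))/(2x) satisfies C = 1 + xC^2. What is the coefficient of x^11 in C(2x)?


Substituting x -> 2x scales the n-th coefficient by 2^n, so [x^11] C(2x) = 2^11 * C_11.
C_11 = C(2*11, 11)/(12) = 705432/12 = 58786.
So 2^11 * 58786 = 2048 * 58786 = 120393728.

120393728


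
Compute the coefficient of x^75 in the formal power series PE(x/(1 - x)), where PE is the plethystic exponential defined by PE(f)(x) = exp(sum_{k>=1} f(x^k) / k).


For f(x) = x/(1 - x) we have
sum_{k>=1} f(x^k) / k = sum_{k>=1} (1/k) * x^k / (1 - x^k) = sum_{k, m >= 1} x^(k m) / k,
which after exponentiating simplifies to
PE(x/(1 - x)) = prod_{k>=1} 1 / (1 - x^k).
This is the generating function for the partition function p(n), so the coefficient of x^75 is p(75).
Computing p(75) by dynamic programming over parts 1, 2, ..., 75: p(75) = 8118264.

8118264


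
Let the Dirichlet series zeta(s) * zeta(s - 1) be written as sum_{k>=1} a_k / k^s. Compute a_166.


Convolution gives a_k = sum_{d | k} d * 1 = sum_{d | k} d = sigma(k), the sum of positive divisors of k.
For k = 166, the divisors are 1, 2, 83, 166, so
sigma(166) = 1 + 2 + 83 + 166 = 252.

252


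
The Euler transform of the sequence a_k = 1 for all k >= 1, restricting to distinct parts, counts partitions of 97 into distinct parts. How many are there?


Partitions of 97 into distinct parts can be computed via generating function.
Product (1+x)(1+x^2)(1+x^3)...
The coefficient of x^97 = 345856

345856


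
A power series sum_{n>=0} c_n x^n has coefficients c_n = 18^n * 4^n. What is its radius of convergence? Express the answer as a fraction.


By the root test (Cauchy-Hadamard), the radius is R = 1 / limsup_n |c_n|^(1/n).
Here |c_n|^(1/n) = (18^n * 4^n)^(1/n) = 18 * 4 = 72 for all n.
So R = 1/72 = 1/72.

1/72


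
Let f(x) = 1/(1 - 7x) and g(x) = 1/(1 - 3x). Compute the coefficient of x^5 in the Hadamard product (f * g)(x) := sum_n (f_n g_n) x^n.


f has coefficients f_k = 7^k and g has coefficients g_k = 3^k, so the Hadamard product has coefficient (f*g)_k = 7^k * 3^k = 21^k.
For k = 5: 21^5 = 4084101.

4084101


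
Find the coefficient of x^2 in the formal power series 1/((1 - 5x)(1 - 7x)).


By partial fractions or Cauchy convolution:
The coefficient equals sum_{k=0}^{2} 5^k * 7^(2-k).
= 109

109


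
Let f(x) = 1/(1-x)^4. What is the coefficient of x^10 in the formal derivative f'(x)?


Differentiate: d/dx [ 1/(1-x)^r ] = r / (1-x)^(r+1).
Here r = 4, so f'(x) = 4 / (1-x)^5.
The expansion of 1/(1-x)^(r+1) has coefficient of x^n equal to C(n+r, r).
So the coefficient of x^10 in f'(x) is
4 * C(14, 4) = 4 * 1001 = 4004

4004


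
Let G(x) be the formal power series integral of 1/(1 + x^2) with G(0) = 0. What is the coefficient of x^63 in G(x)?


1/(1 + x^2) = sum_{j>=0} (-1)^j x^(2j). Integrating termwise with G(0) = 0:
G(x) = sum_{j>=0} (-1)^j x^(2j+1) / (2j+1) = arctan(x).
Only odd powers are nonzero. For x^63 write 63 = 2*31 + 1, giving
(-1)^31 / 63 = -1/63 = -1/63.

-1/63


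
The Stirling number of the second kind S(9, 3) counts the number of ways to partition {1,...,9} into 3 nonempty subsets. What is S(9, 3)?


Using the explicit formula S(n,k) = (1/k!) sum_{j=0}^{k} (-1)^(k-j) C(k,j) j^n:
S(9, 3) = 3025
Equivalently, S(n,k) is n! times the coefficient of x^n in the EGF (e^x - 1)^k / k!.

3025


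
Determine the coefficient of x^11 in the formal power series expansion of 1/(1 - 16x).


The geometric series identity gives 1/(1 - c x) = sum_{k>=0} c^k x^k, so the coefficient of x^k is c^k.
Here c = 16 and k = 11.
Computing: 16^11 = 17592186044416

17592186044416


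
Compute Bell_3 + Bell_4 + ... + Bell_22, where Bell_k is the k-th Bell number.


Recall Bell_k counts set partitions of a k-set (with Bell_0 = 1 by convention).
Bell_3 through Bell_22: 5, 15, 52, 203, 877, 4140, 21147, 115975, 678570, 4213597, 27644437, 190899322, 1382958545, 10480142147, 82864869804, 682076806159, 5832742205057, 51724158235372, 474869816156751, 4506715738447323
Sum = 5 + 15 + 52 + 203 + 877 + 4140 + 21147 + 115975 + 678570 + 4213597 + 27644437 + 190899322 + 1382958545 + 10480142147 + 82864869804 + 682076806159 + 5832742205057 + 51724158235372 + 474869816156751 + 4506715738447323 = 5039919483399498.

5039919483399498


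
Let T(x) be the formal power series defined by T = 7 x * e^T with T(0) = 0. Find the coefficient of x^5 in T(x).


Apply the Lagrange inversion formula: if T = 7 x * phi(T) with phi(t) = e^t, then
[x^n] T = 7^n * (1/n) [t^(n-1)] phi(t)^n = 7^n * (1/n) [t^(n-1)] e^(n t) = 7^n * (1/n) * n^(n-1) / (n-1)! = 7^n * n^(n-1) / n!.
When c = 1 this is the Cayley count of rooted labeled trees on n vertices, divided by n!.
For n = 5: 7^5 * 5^4 / 5! = 16807 * 625/120 = 2100875/24.

2100875/24


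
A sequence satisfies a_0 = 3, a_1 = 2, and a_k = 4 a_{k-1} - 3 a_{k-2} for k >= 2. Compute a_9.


The characteristic equation is t^2 - 4 t + 3 = 0, with roots r_1 = 3 and r_2 = 1 (so c_1 = r_1 + r_2, c_2 = -r_1 r_2 as required).
One can use the closed form a_n = A r_1^n + B r_2^n, but direct iteration is more reliable:
a_0 = 3, a_1 = 2, a_2 = -1, a_3 = -10, a_4 = -37, a_5 = -118, a_6 = -361, a_7 = -1090, a_8 = -3277, a_9 = -9838.
So a_9 = -9838.

-9838


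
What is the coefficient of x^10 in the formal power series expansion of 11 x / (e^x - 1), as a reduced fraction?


The exponential generating function for Bernoulli numbers is
x / (e^x - 1) = sum_{k>=0} B_k x^k / k!.
So the coefficient of x^10 in 11 x / (e^x - 1) is 11 B_10 / 10!.
Computing: B_10 = 5/66, 10! = 3628800, giving
11 * 5/66 / 3628800 = 1/4354560.

1/4354560


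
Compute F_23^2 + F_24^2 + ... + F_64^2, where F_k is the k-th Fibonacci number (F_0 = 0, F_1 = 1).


There is a standard identity sum_{k=0}^{N} F_k^2 = F_N * F_{N+1} (proved inductively from the telescoping relation F_k^2 = F_k F_{k+1} - F_{k-1} F_k). Then
sum_{k=23}^{64} F_k^2 = F_64 F_65 - F_22 F_23.
Computing: F_64 = 10610209857723, F_65 = 17167680177565, F_22 = 17711, F_23 = 28657.
Sum = 10610209857723 * 17167680177565 - 17711 * 28657 = 182152689454235905519040368.

182152689454235905519040368


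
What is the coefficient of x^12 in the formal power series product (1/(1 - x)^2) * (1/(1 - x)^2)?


Combine the factors: (1/(1 - x)^2) * (1/(1 - x)^2) = 1/(1 - x)^4.
Then use 1/(1 - x)^r = sum_{k>=0} C(k + r - 1, r - 1) x^k with r = 4 and k = 12:
C(15, 3) = 455.

455


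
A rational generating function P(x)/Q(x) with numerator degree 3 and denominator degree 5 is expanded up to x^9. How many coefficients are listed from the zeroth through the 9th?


Expanding up to x^9 gives the coefficients for x^0, x^1, ..., x^9.
That is 9 + 1 = 10 coefficients in total.

10


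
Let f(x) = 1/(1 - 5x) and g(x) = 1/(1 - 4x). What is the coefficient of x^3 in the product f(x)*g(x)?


The coefficient of x^n in f*g is the Cauchy product: sum_{k=0}^{n} a^k * b^(n-k).
With a=5, b=4, n=3:
sum_{k=0}^{3} 5^k * 4^(3-k)
= 369

369


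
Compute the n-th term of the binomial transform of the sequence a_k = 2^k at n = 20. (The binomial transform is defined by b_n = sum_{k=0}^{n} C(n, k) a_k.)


With a_k = 2^k, b_n = sum_{k=0}^{n} C(n, k) 2^k = (1 + 2)^n by the binomial theorem.
For n = 20: (1 + 2)^20 = 3^20 = 3486784401.

3486784401


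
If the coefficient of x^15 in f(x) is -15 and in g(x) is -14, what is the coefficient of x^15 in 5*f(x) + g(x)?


Scalar multiplication scales coefficients: 5 * -15 = -75.
Then add the g coefficient: -75 + -14
= -89

-89


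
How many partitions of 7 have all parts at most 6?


Using the generating function (1-x)^(-1)(1-x^2)^(-1)...(1-x^6)^(-1),
the coefficient of x^7 counts these restricted partitions.
Result = 14

14


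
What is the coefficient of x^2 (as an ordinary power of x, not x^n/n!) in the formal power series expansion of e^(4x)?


The exponential series is e^y = sum_{k>=0} y^k / k!. Substituting y = 4x gives
e^(4x) = sum_{k>=0} 4^k x^k / k!.
So the coefficient of x^n is a^n/n! with a = 4, n = 2:
4^2 / 2! = 16/2 = 8

8


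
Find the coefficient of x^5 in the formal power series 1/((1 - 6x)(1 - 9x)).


By partial fractions or Cauchy convolution:
The coefficient equals sum_{k=0}^{5} 6^k * 9^(5-k).
= 161595

161595


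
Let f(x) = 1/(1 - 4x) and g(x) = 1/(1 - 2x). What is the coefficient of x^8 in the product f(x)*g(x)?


The coefficient of x^n in f*g is the Cauchy product: sum_{k=0}^{n} a^k * b^(n-k).
With a=4, b=2, n=8:
sum_{k=0}^{8} 4^k * 2^(8-k)
= 130816

130816


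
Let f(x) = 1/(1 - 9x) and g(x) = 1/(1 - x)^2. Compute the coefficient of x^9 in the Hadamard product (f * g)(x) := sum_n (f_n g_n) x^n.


f has coefficients f_k = 9^k. For g = 1/(1 - x)^2 the coefficient is g_k = C(k + 1, 1) = k + 1. The Hadamard coefficient is (f * g)_k = 9^k * (k + 1).
For k = 9: 9^9 * 10 = 387420489 * 10 = 3874204890.

3874204890


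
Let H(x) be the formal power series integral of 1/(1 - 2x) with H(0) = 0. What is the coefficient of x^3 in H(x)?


1/(1 - 2x) = sum_{k>=0} 2^k x^k. Integrating termwise with H(0) = 0:
H(x) = sum_{k>=0} 2^k x^(k+1) / (k+1) = sum_{m>=1} 2^(m-1) x^m / m.
For m = 3: 2^2/3 = 4/3 = 4/3.

4/3


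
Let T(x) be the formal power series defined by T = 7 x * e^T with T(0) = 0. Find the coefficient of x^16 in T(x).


Apply the Lagrange inversion formula: if T = 7 x * phi(T) with phi(t) = e^t, then
[x^n] T = 7^n * (1/n) [t^(n-1)] phi(t)^n = 7^n * (1/n) [t^(n-1)] e^(n t) = 7^n * (1/n) * n^(n-1) / (n-1)! = 7^n * n^(n-1) / n!.
When c = 1 this is the Cayley count of rooted labeled trees on n vertices, divided by n!.
For n = 16: 7^16 * 16^15 / 16! = 33232930569601 * 1152921504606846976/20922789888000 = 23862852954350227835322368/13030875.

23862852954350227835322368/13030875


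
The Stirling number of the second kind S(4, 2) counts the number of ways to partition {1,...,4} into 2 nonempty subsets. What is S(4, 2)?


Using the explicit formula S(n,k) = (1/k!) sum_{j=0}^{k} (-1)^(k-j) C(k,j) j^n:
S(4, 2) = 7
Equivalently, S(n,k) is n! times the coefficient of x^n in the EGF (e^x - 1)^k / k!.

7


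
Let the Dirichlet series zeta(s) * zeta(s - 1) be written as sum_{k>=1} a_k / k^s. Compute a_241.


Convolution gives a_k = sum_{d | k} d * 1 = sum_{d | k} d = sigma(k), the sum of positive divisors of k.
For k = 241, the divisors are 1, 241, so
sigma(241) = 1 + 241 = 242.

242


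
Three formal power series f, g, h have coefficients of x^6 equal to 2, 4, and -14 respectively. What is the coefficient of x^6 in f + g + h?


Series addition is componentwise:
2 + 4 + -14
= -8

-8


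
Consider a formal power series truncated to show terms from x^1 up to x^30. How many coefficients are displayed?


From x^1 to x^30 inclusive, the count is 30 - 1 + 1 = 30.

30


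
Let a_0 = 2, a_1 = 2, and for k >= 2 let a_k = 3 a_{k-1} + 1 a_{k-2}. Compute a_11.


Iterating the recurrence forward:
a_0 = 2
a_1 = 2
a_2 = 3*2 + 1*2 = 8
a_3 = 3*8 + 1*2 = 26
a_4 = 3*26 + 1*8 = 86
a_5 = 3*86 + 1*26 = 284
a_6 = 3*284 + 1*86 = 938
a_7 = 3*938 + 1*284 = 3098
a_8 = 3*3098 + 1*938 = 10232
a_9 = 3*10232 + 1*3098 = 33794
a_10 = 3*33794 + 1*10232 = 111614
a_11 = 3*111614 + 1*33794 = 368636
So a_11 = 368636.

368636


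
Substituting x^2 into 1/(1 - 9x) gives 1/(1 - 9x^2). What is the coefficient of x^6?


The coefficient of x^(2m) in 1/(1 - 9x^2) is 9^m.
With n = 6 = 2*3, the coefficient is 9^3 = 729.

729


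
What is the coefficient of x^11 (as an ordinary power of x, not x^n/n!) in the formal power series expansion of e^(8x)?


The exponential series is e^y = sum_{k>=0} y^k / k!. Substituting y = 8x gives
e^(8x) = sum_{k>=0} 8^k x^k / k!.
So the coefficient of x^n is a^n/n! with a = 8, n = 11:
8^11 / 11! = 8589934592/39916800 = 33554432/155925

33554432/155925


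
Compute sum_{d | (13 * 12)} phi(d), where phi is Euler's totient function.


First, 13 * 12 = 156. One classical identity is sum_{d | n} phi(d) = n (each k in [1, n] has a unique gcd with n, and among the k's with gcd(k, n) = n/d there are phi(d) of them). So the sum equals 156. We also verify directly:
Divisors of 156: 1, 2, 3, 4, 6, 12, 13, 26, 39, 52, 78, 156.
phi values: 1, 1, 2, 2, 2, 4, 12, 12, 24, 24, 24, 48.
Sum = 156.

156


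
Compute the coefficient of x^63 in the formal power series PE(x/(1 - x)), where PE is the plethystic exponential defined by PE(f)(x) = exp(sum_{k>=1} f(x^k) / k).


For f(x) = x/(1 - x) we have
sum_{k>=1} f(x^k) / k = sum_{k>=1} (1/k) * x^k / (1 - x^k) = sum_{k, m >= 1} x^(k m) / k,
which after exponentiating simplifies to
PE(x/(1 - x)) = prod_{k>=1} 1 / (1 - x^k).
This is the generating function for the partition function p(n), so the coefficient of x^63 is p(63).
Computing p(63) by dynamic programming over parts 1, 2, ..., 63: p(63) = 1505499.

1505499


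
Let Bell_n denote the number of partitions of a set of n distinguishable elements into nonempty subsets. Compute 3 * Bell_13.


Bell_13 can be computed from the Bell triangle or from Dobinski's identity Bell_n = (1/e) * sum_{k>=0} k^n / k!.
Computing Bell_13 = 27644437.
Then 3 * 27644437 = 82933311.

82933311


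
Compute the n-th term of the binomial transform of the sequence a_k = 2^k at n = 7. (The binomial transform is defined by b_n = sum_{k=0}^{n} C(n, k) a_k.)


With a_k = 2^k, b_n = sum_{k=0}^{n} C(n, k) 2^k = (1 + 2)^n by the binomial theorem.
For n = 7: (1 + 2)^7 = 3^7 = 2187.

2187


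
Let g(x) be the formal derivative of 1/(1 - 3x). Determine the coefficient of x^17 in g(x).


Differentiate termwise: d/dx sum_{k>=0} 3^k x^k = sum_{k>=1} k 3^k x^(k-1) = sum_{j>=0} (j+1) 3^(j+1) x^j.
Equivalently, d/dx [1/(1 - 3x)] = 3/(1 - 3x)^2.
For j = 17: 18 * 3^18 = 18 * 387420489 = 6973568802.

6973568802


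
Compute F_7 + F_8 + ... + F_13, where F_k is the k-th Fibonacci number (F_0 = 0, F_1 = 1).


Use the identity sum_{k=0}^{N} F_k = F_{N+2} - 1 (which follows from F_{k+2} - F_{k+1} = F_k). Then
sum_{k=7}^{13} F_k = (F_{15} - 1) - (F_{8} - 1) = F_{15} - F_{8}.
Computing: F_{15} = 610, F_{8} = 21, so
Sum = 610 - 21 = 589.

589


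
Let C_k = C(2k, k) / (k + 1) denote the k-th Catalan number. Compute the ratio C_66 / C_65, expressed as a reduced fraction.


Using C_k = (2k)! / (k! (k+1)!), the ratio C_{k+1}/C_k simplifies to
C_{k+1}/C_k = [(2k+2)! / ((k+1)! (k+2)!)] * [k! (k+1)! / (2k)!]
 = (2k+2)(2k+1) / ((k+1)(k+2)) = 2(2k+1) / (k+2).
For k = 65: 2(2*65 + 1) / (65 + 2) = 262/67 = 262/67.

262/67


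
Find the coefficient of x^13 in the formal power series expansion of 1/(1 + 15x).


Write 1/(1 + c x) = 1/(1 - (-c) x) and apply the geometric-series identity
1/(1 - y) = sum_{k>=0} y^k to get 1/(1 + c x) = sum_{k>=0} (-c)^k x^k.
So the coefficient of x^k is (-c)^k = (-1)^k * c^k.
Here c = 15 and k = 13:
(-15)^13 = -1 * 1946195068359375 = -1946195068359375

-1946195068359375


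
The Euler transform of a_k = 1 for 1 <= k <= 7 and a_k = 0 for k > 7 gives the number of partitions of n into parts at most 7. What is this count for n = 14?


Partitions of 14 into parts at most 7:
Using generating function (1-x)^(-1)(1-x^2)^(-1)...(1-x^7)^(-1),
the coefficient of x^14 = 105

105


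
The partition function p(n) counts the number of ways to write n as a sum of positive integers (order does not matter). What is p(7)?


Using the generating function prod_{k>=1} 1/(1-x^k), we compute p(7).
By dynamic programming over parts 1 through 7:
p(7) = 15

15


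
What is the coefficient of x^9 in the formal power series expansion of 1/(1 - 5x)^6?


The general identity 1/(1 - c x)^r = sum_{k>=0} c^k C(k + r - 1, r - 1) x^k follows by substituting y = c x into 1/(1 - y)^r = sum_{k>=0} C(k + r - 1, r - 1) y^k.
For c = 5, r = 6, k = 9:
5^9 * C(14, 5) = 1953125 * 2002 = 3910156250.

3910156250


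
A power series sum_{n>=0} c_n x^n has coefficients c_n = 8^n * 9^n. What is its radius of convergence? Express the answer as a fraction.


By the root test (Cauchy-Hadamard), the radius is R = 1 / limsup_n |c_n|^(1/n).
Here |c_n|^(1/n) = (8^n * 9^n)^(1/n) = 8 * 9 = 72 for all n.
So R = 1/72 = 1/72.

1/72


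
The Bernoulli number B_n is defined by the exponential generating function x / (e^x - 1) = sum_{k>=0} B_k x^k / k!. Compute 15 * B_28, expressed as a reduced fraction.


Bernoulli numbers can also be computed recursively via B_0 = 1 and sum_{j=0}^{m} C(m+1, j) B_j = 0 for m >= 1. Odd-index Bernoulli numbers vanish for k >= 3.
Computing B_28 = -23749461029/870, so 15 * B_28 = 15 * -23749461029/870 = -23749461029/58.

-23749461029/58


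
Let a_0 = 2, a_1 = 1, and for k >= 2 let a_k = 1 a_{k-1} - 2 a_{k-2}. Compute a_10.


Iterating the recurrence forward:
a_0 = 2
a_1 = 1
a_2 = 1*1 - 2*2 = -3
a_3 = 1*-3 - 2*1 = -5
a_4 = 1*-5 - 2*-3 = 1
a_5 = 1*1 - 2*-5 = 11
a_6 = 1*11 - 2*1 = 9
a_7 = 1*9 - 2*11 = -13
a_8 = 1*-13 - 2*9 = -31
a_9 = 1*-31 - 2*-13 = -5
a_10 = 1*-5 - 2*-31 = 57
So a_10 = 57.

57
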